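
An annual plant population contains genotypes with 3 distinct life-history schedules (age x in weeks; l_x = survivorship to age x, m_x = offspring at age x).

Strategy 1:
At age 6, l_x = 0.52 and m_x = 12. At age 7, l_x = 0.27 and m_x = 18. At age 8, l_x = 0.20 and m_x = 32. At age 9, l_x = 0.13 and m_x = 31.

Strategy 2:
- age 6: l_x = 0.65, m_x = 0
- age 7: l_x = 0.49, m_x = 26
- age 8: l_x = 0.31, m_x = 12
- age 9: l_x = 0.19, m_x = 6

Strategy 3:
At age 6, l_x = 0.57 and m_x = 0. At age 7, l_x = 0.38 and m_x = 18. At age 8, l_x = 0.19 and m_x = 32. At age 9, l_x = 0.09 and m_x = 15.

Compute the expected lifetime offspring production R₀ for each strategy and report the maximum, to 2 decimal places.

21.53

Strategy 1: R₀ = 0.52×12 + 0.27×18 + 0.20×32 + 0.13×31 = 21.5300
Strategy 2: R₀ = 0.65×0 + 0.49×26 + 0.31×12 + 0.19×6 = 17.6000
Strategy 3: R₀ = 0.57×0 + 0.38×18 + 0.19×32 + 0.09×15 = 14.2700
Highest R₀: strategy 1 with 21.5300.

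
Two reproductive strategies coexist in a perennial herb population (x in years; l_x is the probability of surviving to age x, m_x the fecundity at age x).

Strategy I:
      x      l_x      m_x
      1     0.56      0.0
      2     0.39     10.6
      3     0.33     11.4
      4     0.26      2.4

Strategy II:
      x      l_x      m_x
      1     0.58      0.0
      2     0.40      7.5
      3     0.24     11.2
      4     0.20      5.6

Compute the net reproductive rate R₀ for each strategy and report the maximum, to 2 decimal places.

8.52

Strategy I: R₀ = 0.56×0.0 + 0.39×10.6 + 0.33×11.4 + 0.26×2.4 = 8.5200
Strategy II: R₀ = 0.58×0.0 + 0.40×7.5 + 0.24×11.2 + 0.20×5.6 = 6.8080
Highest R₀: strategy I with 8.5200.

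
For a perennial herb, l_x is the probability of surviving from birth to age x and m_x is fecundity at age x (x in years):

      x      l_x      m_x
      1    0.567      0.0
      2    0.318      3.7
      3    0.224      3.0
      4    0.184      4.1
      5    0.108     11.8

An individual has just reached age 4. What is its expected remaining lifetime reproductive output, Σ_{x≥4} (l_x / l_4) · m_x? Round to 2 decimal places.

l_4 = 0.184. Conditional survival from age 4 to x is l_x / l_4.
  x=4: (0.184/0.184) × 4.1 = 4.1000
  x=5: (0.108/0.184) × 11.8 = 6.9261
Sum = 4.1000 + 6.9261 = 11.0261

11.03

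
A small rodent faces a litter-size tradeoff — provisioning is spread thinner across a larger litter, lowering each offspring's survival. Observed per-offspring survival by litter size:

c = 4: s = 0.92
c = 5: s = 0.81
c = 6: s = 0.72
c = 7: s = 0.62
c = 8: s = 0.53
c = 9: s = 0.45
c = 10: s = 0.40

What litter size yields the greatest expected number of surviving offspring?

7

Expected surviving offspring = c × s(c):
  c=4: 4 × 0.92 = 3.680
  c=5: 5 × 0.81 = 4.050
  c=6: 6 × 0.72 = 4.320
  c=7: 7 × 0.62 = 4.340
  c=8: 8 × 0.53 = 4.240
  c=9: 9 × 0.45 = 4.050
  c=10: 10 × 0.40 = 4.000
Maximum at c = 7 (4.340 surviving offspring).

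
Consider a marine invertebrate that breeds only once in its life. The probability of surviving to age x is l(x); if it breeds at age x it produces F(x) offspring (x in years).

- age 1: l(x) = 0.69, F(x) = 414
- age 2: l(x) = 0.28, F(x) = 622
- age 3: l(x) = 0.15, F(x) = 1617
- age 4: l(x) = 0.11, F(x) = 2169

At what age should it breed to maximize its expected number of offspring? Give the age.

1

Expected offspring if breeding at age x = l(x) × F(x):
  age 1: 0.69 × 414 = 285.660
  age 2: 0.28 × 622 = 174.160
  age 3: 0.15 × 1617 = 242.550
  age 4: 0.11 × 2169 = 238.590
Maximum at age 1 (285.660).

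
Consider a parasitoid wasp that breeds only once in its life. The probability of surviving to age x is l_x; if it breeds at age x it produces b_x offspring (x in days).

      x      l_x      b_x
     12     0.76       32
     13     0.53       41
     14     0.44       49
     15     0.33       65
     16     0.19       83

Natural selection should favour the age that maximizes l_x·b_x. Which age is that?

12

Expected offspring if breeding at age x = l_x × b_x:
  age 12: 0.76 × 32 = 24.320
  age 13: 0.53 × 41 = 21.730
  age 14: 0.44 × 49 = 21.560
  age 15: 0.33 × 65 = 21.450
  age 16: 0.19 × 83 = 15.770
Maximum at age 12 (24.320).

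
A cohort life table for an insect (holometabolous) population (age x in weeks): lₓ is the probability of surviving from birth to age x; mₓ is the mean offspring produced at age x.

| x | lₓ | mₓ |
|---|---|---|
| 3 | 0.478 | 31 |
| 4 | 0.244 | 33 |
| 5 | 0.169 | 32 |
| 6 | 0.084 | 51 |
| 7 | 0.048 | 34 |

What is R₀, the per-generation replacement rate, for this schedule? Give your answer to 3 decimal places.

R₀ = Σ lₓ mₓ:
  age 3: 0.478 × 31 = 14.8180
  age 4: 0.244 × 33 = 8.0520
  age 5: 0.169 × 32 = 5.4080
  age 6: 0.084 × 51 = 4.2840
  age 7: 0.048 × 34 = 1.6320
R₀ = 14.8180 + 8.0520 + 5.4080 + 4.2840 + 1.6320 = 34.1940

34.194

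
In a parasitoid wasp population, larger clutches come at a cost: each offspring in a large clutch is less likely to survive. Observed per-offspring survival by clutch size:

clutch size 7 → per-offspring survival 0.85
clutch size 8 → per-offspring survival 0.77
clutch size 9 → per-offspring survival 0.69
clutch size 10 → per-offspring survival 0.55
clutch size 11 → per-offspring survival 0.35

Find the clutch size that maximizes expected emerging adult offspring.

9

Expected emerging adult offspring = c × s(c):
  c=7: 7 × 0.85 = 5.950
  c=8: 8 × 0.77 = 6.160
  c=9: 9 × 0.69 = 6.210
  c=10: 10 × 0.55 = 5.500
  c=11: 11 × 0.35 = 3.850
Maximum at c = 9 (6.210 emerging adult offspring).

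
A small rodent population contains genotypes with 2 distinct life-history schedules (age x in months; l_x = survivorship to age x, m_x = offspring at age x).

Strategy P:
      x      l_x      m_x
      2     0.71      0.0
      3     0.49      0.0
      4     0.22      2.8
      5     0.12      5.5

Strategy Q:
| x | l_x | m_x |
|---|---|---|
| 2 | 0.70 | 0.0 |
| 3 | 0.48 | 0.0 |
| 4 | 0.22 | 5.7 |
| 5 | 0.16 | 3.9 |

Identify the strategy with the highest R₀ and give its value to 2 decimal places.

Strategy P: R₀ = 0.71×0.0 + 0.49×0.0 + 0.22×2.8 + 0.12×5.5 = 1.2760
Strategy Q: R₀ = 0.70×0.0 + 0.48×0.0 + 0.22×5.7 + 0.16×3.9 = 1.8780
Highest R₀: strategy Q with 1.8780.

1.88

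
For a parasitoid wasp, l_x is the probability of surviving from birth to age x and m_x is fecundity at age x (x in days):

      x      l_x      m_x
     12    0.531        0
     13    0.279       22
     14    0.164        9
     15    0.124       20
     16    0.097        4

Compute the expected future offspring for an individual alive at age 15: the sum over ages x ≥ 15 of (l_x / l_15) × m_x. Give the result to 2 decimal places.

l_15 = 0.124. Conditional survival from age 15 to x is l_x / l_15.
  x=15: (0.124/0.124) × 20 = 20.0000
  x=16: (0.097/0.124) × 4 = 3.1290
Sum = 20.0000 + 3.1290 = 23.1290

23.13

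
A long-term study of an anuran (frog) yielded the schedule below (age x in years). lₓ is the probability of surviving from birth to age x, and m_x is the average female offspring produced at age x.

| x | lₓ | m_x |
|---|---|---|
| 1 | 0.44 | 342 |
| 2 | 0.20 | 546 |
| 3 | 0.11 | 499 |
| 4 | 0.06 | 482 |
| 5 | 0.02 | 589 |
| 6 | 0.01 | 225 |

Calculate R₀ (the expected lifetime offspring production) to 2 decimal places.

R₀ = Σ lₓ m_x:
  age 1: 0.44 × 342 = 150.4800
  age 2: 0.20 × 546 = 109.2000
  age 3: 0.11 × 499 = 54.8900
  age 4: 0.06 × 482 = 28.9200
  age 5: 0.02 × 589 = 11.7800
  age 6: 0.01 × 225 = 2.2500
R₀ = 150.4800 + 109.2000 + 54.8900 + 28.9200 + 11.7800 + 2.2500 = 357.5200

357.52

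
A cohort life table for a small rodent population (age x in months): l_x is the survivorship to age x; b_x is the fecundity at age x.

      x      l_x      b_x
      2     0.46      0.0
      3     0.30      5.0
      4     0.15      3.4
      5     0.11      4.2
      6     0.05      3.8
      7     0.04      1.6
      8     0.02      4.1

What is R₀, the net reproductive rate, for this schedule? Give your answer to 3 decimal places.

2.808

R₀ = Σ l_x b_x:
  age 2: 0.46 × 0.0 = 0.0000
  age 3: 0.30 × 5.0 = 1.5000
  age 4: 0.15 × 3.4 = 0.5100
  age 5: 0.11 × 4.2 = 0.4620
  age 6: 0.05 × 3.8 = 0.1900
  age 7: 0.04 × 1.6 = 0.0640
  age 8: 0.02 × 4.1 = 0.0820
R₀ = 0.0000 + 1.5000 + 0.5100 + 0.4620 + 0.1900 + 0.0640 + 0.0820 = 2.8080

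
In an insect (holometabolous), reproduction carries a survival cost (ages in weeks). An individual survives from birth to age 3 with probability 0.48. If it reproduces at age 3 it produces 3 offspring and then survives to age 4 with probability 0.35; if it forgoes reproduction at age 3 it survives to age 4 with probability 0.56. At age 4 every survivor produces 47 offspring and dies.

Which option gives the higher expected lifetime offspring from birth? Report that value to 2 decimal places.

breed at age 3: R₀ = 0.48 × (3 + 0.35 × 47) = 0.48 × 19.4500 = 9.3360
delay to age 4: R₀ = 0.48 × (0.56 × 47) = 0.48 × 26.3200 = 12.6336
Higher: delay to age 4 (12.6336).

12.63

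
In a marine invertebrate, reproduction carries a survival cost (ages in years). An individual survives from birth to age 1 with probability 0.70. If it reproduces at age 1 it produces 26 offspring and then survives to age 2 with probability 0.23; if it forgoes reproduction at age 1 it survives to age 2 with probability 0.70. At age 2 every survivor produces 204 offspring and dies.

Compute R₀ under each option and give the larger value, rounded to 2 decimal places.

breed at age 1: R₀ = 0.70 × (26 + 0.23 × 204) = 0.70 × 72.9200 = 51.0440
delay to age 2: R₀ = 0.70 × (0.70 × 204) = 0.70 × 142.8000 = 99.9600
Higher: delay to age 2 (99.9600).

99.96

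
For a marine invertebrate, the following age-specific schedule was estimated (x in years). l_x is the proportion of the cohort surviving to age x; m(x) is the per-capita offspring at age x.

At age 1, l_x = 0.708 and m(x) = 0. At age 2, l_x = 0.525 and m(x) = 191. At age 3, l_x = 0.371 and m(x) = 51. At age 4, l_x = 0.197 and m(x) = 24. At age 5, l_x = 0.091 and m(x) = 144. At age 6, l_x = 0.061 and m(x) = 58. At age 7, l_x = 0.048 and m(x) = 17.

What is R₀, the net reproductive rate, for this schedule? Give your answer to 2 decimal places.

R₀ = Σ l_x m(x):
  age 1: 0.708 × 0 = 0.0000
  age 2: 0.525 × 191 = 100.2750
  age 3: 0.371 × 51 = 18.9210
  age 4: 0.197 × 24 = 4.7280
  age 5: 0.091 × 144 = 13.1040
  age 6: 0.061 × 58 = 3.5380
  age 7: 0.048 × 17 = 0.8160
R₀ = 0.0000 + 100.2750 + 18.9210 + 4.7280 + 13.1040 + 3.5380 + 0.8160 = 141.3820

141.38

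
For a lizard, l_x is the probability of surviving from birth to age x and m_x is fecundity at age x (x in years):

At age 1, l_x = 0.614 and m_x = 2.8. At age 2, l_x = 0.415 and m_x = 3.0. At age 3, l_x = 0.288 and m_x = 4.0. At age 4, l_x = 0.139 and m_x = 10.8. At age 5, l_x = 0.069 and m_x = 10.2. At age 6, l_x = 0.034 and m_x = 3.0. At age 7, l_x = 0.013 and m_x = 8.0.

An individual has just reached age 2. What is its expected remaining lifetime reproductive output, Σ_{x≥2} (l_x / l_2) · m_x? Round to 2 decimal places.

11.59

l_2 = 0.415. Conditional survival from age 2 to x is l_x / l_2.
  x=2: (0.415/0.415) × 3.0 = 3.0000
  x=3: (0.288/0.415) × 4.0 = 2.7759
  x=4: (0.139/0.415) × 10.8 = 3.6173
  x=5: (0.069/0.415) × 10.2 = 1.6959
  x=6: (0.034/0.415) × 3.0 = 0.2458
  x=7: (0.013/0.415) × 8.0 = 0.2506
Sum = 3.0000 + 2.7759 + 3.6173 + 1.6959 + 0.2458 + 0.2506 = 11.5855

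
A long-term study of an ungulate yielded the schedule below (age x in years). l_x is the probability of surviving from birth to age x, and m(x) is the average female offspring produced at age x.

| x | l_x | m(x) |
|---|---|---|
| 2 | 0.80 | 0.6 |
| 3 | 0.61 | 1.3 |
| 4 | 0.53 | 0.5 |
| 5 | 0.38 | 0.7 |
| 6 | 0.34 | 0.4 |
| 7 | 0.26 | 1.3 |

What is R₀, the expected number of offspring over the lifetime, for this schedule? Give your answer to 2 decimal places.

2.28

R₀ = Σ l_x m(x):
  age 2: 0.80 × 0.6 = 0.4800
  age 3: 0.61 × 1.3 = 0.7930
  age 4: 0.53 × 0.5 = 0.2650
  age 5: 0.38 × 0.7 = 0.2660
  age 6: 0.34 × 0.4 = 0.1360
  age 7: 0.26 × 1.3 = 0.3380
R₀ = 0.4800 + 0.7930 + 0.2650 + 0.2660 + 0.1360 + 0.3380 = 2.2780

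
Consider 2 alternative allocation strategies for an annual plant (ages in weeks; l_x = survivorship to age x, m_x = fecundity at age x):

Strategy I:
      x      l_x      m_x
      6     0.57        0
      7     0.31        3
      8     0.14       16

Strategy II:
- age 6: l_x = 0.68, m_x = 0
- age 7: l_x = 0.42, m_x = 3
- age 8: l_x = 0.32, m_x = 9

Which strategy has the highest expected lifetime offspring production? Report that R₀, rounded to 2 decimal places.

Strategy I: R₀ = 0.57×0 + 0.31×3 + 0.14×16 = 3.1700
Strategy II: R₀ = 0.68×0 + 0.42×3 + 0.32×9 = 4.1400
Highest R₀: strategy II with 4.1400.

4.14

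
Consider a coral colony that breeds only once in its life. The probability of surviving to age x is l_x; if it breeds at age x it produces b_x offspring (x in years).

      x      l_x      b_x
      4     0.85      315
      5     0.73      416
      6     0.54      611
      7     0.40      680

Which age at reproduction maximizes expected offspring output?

6

Expected offspring if breeding at age x = l_x × b_x:
  age 4: 0.85 × 315 = 267.750
  age 5: 0.73 × 416 = 303.680
  age 6: 0.54 × 611 = 329.940
  age 7: 0.40 × 680 = 272.000
Maximum at age 6 (329.940).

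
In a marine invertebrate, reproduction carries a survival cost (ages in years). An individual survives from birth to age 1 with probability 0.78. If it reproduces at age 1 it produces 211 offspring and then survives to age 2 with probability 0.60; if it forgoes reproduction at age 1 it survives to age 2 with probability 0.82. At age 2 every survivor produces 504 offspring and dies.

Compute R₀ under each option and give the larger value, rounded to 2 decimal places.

400.45

breed at age 1: R₀ = 0.78 × (211 + 0.60 × 504) = 0.78 × 513.4000 = 400.4520
delay to age 2: R₀ = 0.78 × (0.82 × 504) = 0.78 × 413.2800 = 322.3584
Higher: breed at age 1 (400.4520).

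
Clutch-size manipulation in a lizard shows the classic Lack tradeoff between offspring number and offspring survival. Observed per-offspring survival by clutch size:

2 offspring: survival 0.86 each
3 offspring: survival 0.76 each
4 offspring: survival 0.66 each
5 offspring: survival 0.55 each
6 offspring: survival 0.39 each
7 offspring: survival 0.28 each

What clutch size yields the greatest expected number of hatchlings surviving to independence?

5

Expected hatchlings surviving to independence = c × s(c):
  c=2: 2 × 0.86 = 1.720
  c=3: 3 × 0.76 = 2.280
  c=4: 4 × 0.66 = 2.640
  c=5: 5 × 0.55 = 2.750
  c=6: 6 × 0.39 = 2.340
  c=7: 7 × 0.28 = 1.960
Maximum at c = 5 (2.750 hatchlings surviving to independence).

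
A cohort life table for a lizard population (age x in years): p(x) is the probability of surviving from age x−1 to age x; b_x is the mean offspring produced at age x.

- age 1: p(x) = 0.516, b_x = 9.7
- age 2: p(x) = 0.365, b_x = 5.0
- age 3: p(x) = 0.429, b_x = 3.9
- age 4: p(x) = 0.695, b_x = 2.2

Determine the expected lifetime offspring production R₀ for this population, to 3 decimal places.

6.386

Survivorship from birth: l_x = p_1·p_2·…·p_x.
  l_1 = 0.51600
  l_2 = 0.18834
  l_3 = 0.08080
  l_4 = 0.05615
R₀ = Σ l_x b_x:
  age 1: 0.51600 × 9.7 = 5.0052
  age 2: 0.18834 × 5.0 = 0.9417
  age 3: 0.08080 × 3.9 = 0.3151
  age 4: 0.05615 × 2.2 = 0.1235
R₀ = 5.0052 + 0.9417 + 0.3151 + 0.1235 = 6.3855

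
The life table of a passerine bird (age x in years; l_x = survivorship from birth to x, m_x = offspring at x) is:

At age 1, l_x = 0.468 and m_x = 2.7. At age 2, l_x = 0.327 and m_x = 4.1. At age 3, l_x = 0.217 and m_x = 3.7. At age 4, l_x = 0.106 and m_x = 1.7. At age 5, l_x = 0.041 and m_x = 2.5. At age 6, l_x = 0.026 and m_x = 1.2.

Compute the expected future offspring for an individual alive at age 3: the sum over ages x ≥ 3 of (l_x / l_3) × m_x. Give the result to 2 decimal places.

l_3 = 0.217. Conditional survival from age 3 to x is l_x / l_3.
  x=3: (0.217/0.217) × 3.7 = 3.7000
  x=4: (0.106/0.217) × 1.7 = 0.8304
  x=5: (0.041/0.217) × 2.5 = 0.4724
  x=6: (0.026/0.217) × 1.2 = 0.1438
Sum = 3.7000 + 0.8304 + 0.4724 + 0.1438 = 5.1465

5.15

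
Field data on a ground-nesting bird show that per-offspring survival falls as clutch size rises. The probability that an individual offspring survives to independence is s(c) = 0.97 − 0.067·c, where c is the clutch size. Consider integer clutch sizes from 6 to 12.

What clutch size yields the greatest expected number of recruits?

Expected recruits = c × s(c):
  c=6: 6 × 0.568 = 3.408
  c=7: 7 × 0.501 = 3.507
  c=8: 8 × 0.434 = 3.472
  c=9: 9 × 0.367 = 3.303
  c=10: 10 × 0.300 = 3.000
  c=11: 11 × 0.233 = 2.563
  c=12: 12 × 0.166 = 1.992
Maximum at c = 7 (3.507 recruits).

7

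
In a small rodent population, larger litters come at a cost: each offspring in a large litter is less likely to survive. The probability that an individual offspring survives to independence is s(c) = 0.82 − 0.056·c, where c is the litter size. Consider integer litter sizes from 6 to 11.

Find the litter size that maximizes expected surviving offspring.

7

Expected surviving offspring = c × s(c):
  c=6: 6 × 0.484 = 2.904
  c=7: 7 × 0.428 = 2.996
  c=8: 8 × 0.372 = 2.976
  c=9: 9 × 0.316 = 2.844
  c=10: 10 × 0.260 = 2.600
  c=11: 11 × 0.204 = 2.244
Maximum at c = 7 (2.996 surviving offspring).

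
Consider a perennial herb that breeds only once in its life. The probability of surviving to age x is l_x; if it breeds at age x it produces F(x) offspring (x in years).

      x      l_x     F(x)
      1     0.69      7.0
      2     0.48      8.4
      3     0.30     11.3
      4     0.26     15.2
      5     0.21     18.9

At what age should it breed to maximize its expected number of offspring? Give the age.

1

Expected offspring if breeding at age x = l_x × F(x):
  age 1: 0.69 × 7.0 = 4.830
  age 2: 0.48 × 8.4 = 4.032
  age 3: 0.30 × 11.3 = 3.390
  age 4: 0.26 × 15.2 = 3.952
  age 5: 0.21 × 18.9 = 3.969
Maximum at age 1 (4.830).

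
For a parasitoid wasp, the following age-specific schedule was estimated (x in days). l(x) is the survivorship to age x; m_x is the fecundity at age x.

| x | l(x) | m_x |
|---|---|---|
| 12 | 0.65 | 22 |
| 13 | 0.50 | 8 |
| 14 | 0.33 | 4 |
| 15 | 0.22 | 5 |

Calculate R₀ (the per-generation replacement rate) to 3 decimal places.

R₀ = Σ l(x) m_x:
  age 12: 0.65 × 22 = 14.3000
  age 13: 0.50 × 8 = 4.0000
  age 14: 0.33 × 4 = 1.3200
  age 15: 0.22 × 5 = 1.1000
R₀ = 14.3000 + 4.0000 + 1.3200 + 1.1000 = 20.7200

20.720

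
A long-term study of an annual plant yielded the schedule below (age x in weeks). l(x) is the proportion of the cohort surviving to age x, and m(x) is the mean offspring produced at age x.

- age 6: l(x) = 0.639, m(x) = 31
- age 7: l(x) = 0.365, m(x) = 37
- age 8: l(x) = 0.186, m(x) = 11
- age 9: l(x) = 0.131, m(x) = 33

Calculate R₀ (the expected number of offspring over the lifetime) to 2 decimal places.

39.68

R₀ = Σ l(x) m(x):
  age 6: 0.639 × 31 = 19.8090
  age 7: 0.365 × 37 = 13.5050
  age 8: 0.186 × 11 = 2.0460
  age 9: 0.131 × 33 = 4.3230
R₀ = 19.8090 + 13.5050 + 2.0460 + 4.3230 = 39.6830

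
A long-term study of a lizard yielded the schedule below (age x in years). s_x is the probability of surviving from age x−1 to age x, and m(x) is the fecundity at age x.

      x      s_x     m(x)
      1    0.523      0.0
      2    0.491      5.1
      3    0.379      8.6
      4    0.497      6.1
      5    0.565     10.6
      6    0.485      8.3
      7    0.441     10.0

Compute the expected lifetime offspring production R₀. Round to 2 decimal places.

Survivorship from birth: l_x = s_1·s_2·…·s_x.
  l_1 = 0.52300
  l_2 = 0.25679
  l_3 = 0.09732
  l_4 = 0.04837
  l_5 = 0.02733
  l_6 = 0.01325
  l_7 = 0.00585
R₀ = Σ l_x m(x):
  age 1: 0.52300 × 0.0 = 0.0000
  age 2: 0.25679 × 5.1 = 1.3096
  age 3: 0.09732 × 8.6 = 0.8370
  age 4: 0.04837 × 6.1 = 0.2951
  age 5: 0.02733 × 10.6 = 0.2897
  age 6: 0.01325 × 8.3 = 0.1100
  age 7: 0.00585 × 10.0 = 0.0585
R₀ = 0.0000 + 1.3096 + 0.8370 + 0.2951 + 0.2897 + 0.1100 + 0.0585 = 2.8998

2.90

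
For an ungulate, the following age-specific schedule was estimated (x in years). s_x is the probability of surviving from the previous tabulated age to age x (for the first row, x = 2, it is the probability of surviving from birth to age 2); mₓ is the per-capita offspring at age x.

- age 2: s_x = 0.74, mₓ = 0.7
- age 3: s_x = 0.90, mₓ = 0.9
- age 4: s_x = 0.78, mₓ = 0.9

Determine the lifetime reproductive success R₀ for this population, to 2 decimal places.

Survivorship from birth: l_x = s_2·s_3·…·s_x.
  l_2 = 0.74000
  l_3 = 0.66600
  l_4 = 0.51948
R₀ = Σ l_x mₓ:
  age 2: 0.74000 × 0.7 = 0.5180
  age 3: 0.66600 × 0.9 = 0.5994
  age 4: 0.51948 × 0.9 = 0.4675
R₀ = 0.5180 + 0.5994 + 0.4675 = 1.5849

1.58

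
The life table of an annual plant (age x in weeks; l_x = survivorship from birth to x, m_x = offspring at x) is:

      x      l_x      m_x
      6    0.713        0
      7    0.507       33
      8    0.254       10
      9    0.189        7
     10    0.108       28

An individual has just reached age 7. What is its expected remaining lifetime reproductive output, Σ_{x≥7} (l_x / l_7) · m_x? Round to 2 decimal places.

46.58

l_7 = 0.507. Conditional survival from age 7 to x is l_x / l_7.
  x=7: (0.507/0.507) × 33 = 33.0000
  x=8: (0.254/0.507) × 10 = 5.0099
  x=9: (0.189/0.507) × 7 = 2.6095
  x=10: (0.108/0.507) × 28 = 5.9645
Sum = 33.0000 + 5.0099 + 2.6095 + 5.9645 = 46.5838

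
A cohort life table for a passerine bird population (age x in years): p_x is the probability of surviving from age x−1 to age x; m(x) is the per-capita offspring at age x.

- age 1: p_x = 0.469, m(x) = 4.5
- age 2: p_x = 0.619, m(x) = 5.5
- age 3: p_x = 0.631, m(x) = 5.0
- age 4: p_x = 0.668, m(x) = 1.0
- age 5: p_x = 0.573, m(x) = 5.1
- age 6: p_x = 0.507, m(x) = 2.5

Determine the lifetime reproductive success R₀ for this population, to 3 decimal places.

Survivorship from birth: l_x = p_1·p_2·…·p_x.
  l_1 = 0.46900
  l_2 = 0.29031
  l_3 = 0.18319
  l_4 = 0.12237
  l_5 = 0.07012
  l_6 = 0.03555
R₀ = Σ l_x m(x):
  age 1: 0.46900 × 4.5 = 2.1105
  age 2: 0.29031 × 5.5 = 1.5967
  age 3: 0.18319 × 5.0 = 0.9159
  age 4: 0.12237 × 1.0 = 0.1224
  age 5: 0.07012 × 5.1 = 0.3576
  age 6: 0.03555 × 2.5 = 0.0889
R₀ = 2.1105 + 1.5967 + 0.9159 + 0.1224 + 0.3576 + 0.0889 = 5.1920

5.192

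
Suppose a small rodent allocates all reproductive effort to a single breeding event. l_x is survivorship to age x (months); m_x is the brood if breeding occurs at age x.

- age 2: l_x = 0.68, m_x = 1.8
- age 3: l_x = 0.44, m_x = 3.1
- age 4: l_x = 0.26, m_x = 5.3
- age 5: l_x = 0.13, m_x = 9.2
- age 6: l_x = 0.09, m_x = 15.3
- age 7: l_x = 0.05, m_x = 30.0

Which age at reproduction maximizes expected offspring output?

Expected offspring if breeding at age x = l_x × m_x:
  age 2: 0.68 × 1.8 = 1.224
  age 3: 0.44 × 3.1 = 1.364
  age 4: 0.26 × 5.3 = 1.378
  age 5: 0.13 × 9.2 = 1.196
  age 6: 0.09 × 15.3 = 1.377
  age 7: 0.05 × 30.0 = 1.500
Maximum at age 7 (1.500).

7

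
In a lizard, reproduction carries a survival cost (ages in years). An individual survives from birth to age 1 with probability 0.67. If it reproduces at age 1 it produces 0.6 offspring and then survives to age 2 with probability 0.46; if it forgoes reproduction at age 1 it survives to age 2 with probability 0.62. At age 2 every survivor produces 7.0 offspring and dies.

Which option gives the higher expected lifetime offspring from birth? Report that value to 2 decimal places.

breed at age 1: R₀ = 0.67 × (0.6 + 0.46 × 7.0) = 0.67 × 3.8200 = 2.5594
delay to age 2: R₀ = 0.67 × (0.62 × 7.0) = 0.67 × 4.3400 = 2.9078
Higher: delay to age 2 (2.9078).

2.91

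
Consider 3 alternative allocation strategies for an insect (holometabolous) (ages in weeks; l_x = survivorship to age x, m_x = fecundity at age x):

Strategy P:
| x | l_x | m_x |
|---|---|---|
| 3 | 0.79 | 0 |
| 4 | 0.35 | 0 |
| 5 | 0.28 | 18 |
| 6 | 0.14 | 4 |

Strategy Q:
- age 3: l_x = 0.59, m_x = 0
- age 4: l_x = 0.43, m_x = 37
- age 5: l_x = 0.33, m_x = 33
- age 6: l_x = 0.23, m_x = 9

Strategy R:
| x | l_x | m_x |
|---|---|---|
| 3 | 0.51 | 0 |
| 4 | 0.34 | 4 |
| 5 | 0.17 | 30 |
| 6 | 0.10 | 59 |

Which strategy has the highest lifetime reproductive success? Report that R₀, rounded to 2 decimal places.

Strategy P: R₀ = 0.79×0 + 0.35×0 + 0.28×18 + 0.14×4 = 5.6000
Strategy Q: R₀ = 0.59×0 + 0.43×37 + 0.33×33 + 0.23×9 = 28.8700
Strategy R: R₀ = 0.51×0 + 0.34×4 + 0.17×30 + 0.10×59 = 12.3600
Highest R₀: strategy Q with 28.8700.

28.87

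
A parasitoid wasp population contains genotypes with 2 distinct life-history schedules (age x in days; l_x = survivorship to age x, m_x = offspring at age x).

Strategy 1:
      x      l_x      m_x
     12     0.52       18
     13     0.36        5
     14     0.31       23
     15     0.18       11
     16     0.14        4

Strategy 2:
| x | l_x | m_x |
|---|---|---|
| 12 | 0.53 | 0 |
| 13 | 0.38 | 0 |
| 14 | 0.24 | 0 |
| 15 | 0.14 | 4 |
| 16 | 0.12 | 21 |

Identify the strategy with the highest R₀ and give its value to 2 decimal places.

20.83

Strategy 1: R₀ = 0.52×18 + 0.36×5 + 0.31×23 + 0.18×11 + 0.14×4 = 20.8300
Strategy 2: R₀ = 0.53×0 + 0.38×0 + 0.24×0 + 0.14×4 + 0.12×21 = 3.0800
Highest R₀: strategy 1 with 20.8300.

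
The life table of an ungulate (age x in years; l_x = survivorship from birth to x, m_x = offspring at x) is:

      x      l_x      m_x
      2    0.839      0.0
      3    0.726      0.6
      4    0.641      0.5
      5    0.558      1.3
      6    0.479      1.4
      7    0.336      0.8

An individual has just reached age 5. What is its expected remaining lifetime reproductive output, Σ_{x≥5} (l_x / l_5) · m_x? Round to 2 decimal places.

2.98

l_5 = 0.558. Conditional survival from age 5 to x is l_x / l_5.
  x=5: (0.558/0.558) × 1.3 = 1.3000
  x=6: (0.479/0.558) × 1.4 = 1.2018
  x=7: (0.336/0.558) × 0.8 = 0.4817
Sum = 1.3000 + 1.2018 + 0.4817 = 2.9835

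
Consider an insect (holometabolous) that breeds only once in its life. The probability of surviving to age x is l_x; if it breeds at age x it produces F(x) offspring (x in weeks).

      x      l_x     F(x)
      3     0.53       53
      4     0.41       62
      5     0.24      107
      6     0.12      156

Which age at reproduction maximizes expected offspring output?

3

Expected offspring if breeding at age x = l_x × F(x):
  age 3: 0.53 × 53 = 28.090
  age 4: 0.41 × 62 = 25.420
  age 5: 0.24 × 107 = 25.680
  age 6: 0.12 × 156 = 18.720
Maximum at age 3 (28.090).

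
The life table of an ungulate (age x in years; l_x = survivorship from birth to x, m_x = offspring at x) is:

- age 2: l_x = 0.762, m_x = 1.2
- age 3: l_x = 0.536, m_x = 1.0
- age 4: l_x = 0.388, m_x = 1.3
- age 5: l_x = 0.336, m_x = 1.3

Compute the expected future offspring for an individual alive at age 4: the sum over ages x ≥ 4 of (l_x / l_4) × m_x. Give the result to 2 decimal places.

l_4 = 0.388. Conditional survival from age 4 to x is l_x / l_4.
  x=4: (0.388/0.388) × 1.3 = 1.3000
  x=5: (0.336/0.388) × 1.3 = 1.1258
Sum = 1.3000 + 1.1258 = 2.4258

2.43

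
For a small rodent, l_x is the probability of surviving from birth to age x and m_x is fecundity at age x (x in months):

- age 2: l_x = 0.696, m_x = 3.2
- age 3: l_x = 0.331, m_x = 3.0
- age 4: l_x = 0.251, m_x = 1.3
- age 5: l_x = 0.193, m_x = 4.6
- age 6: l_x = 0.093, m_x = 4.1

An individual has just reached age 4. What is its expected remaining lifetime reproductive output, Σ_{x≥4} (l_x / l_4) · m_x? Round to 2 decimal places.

6.36

l_4 = 0.251. Conditional survival from age 4 to x is l_x / l_4.
  x=4: (0.251/0.251) × 1.3 = 1.3000
  x=5: (0.193/0.251) × 4.6 = 3.5371
  x=6: (0.093/0.251) × 4.1 = 1.5191
Sum = 1.3000 + 3.5371 + 1.5191 = 6.3562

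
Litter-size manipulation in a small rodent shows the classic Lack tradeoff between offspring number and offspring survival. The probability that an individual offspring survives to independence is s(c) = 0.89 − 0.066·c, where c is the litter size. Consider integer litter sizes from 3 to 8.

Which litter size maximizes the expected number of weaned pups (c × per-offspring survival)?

Expected weaned pups = c × s(c):
  c=3: 3 × 0.692 = 2.076
  c=4: 4 × 0.626 = 2.504
  c=5: 5 × 0.560 = 2.800
  c=6: 6 × 0.494 = 2.964
  c=7: 7 × 0.428 = 2.996
  c=8: 8 × 0.362 = 2.896
Maximum at c = 7 (2.996 weaned pups).

7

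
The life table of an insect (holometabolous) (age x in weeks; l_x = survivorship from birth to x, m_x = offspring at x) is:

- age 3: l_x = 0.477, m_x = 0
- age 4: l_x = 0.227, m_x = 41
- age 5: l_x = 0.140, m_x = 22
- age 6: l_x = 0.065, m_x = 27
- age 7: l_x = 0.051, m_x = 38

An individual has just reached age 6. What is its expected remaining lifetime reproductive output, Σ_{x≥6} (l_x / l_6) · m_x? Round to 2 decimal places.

56.82

l_6 = 0.065. Conditional survival from age 6 to x is l_x / l_6.
  x=6: (0.065/0.065) × 27 = 27.0000
  x=7: (0.051/0.065) × 38 = 29.8154
Sum = 27.0000 + 29.8154 = 56.8154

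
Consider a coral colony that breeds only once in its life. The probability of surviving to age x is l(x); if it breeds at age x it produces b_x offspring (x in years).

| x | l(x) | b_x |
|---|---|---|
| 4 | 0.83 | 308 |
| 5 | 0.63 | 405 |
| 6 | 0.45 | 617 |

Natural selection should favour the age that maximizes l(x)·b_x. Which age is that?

Expected offspring if breeding at age x = l(x) × b_x:
  age 4: 0.83 × 308 = 255.640
  age 5: 0.63 × 405 = 255.150
  age 6: 0.45 × 617 = 277.650
Maximum at age 6 (277.650).

6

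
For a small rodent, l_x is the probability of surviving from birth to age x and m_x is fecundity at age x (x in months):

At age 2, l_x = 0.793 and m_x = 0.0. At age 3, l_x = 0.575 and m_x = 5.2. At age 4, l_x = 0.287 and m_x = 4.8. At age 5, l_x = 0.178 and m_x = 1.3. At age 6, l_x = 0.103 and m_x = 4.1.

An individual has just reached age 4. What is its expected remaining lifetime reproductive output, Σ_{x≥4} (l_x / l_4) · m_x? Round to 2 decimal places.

l_4 = 0.287. Conditional survival from age 4 to x is l_x / l_4.
  x=4: (0.287/0.287) × 4.8 = 4.8000
  x=5: (0.178/0.287) × 1.3 = 0.8063
  x=6: (0.103/0.287) × 4.1 = 1.4714
Sum = 4.8000 + 0.8063 + 1.4714 = 7.0777

7.08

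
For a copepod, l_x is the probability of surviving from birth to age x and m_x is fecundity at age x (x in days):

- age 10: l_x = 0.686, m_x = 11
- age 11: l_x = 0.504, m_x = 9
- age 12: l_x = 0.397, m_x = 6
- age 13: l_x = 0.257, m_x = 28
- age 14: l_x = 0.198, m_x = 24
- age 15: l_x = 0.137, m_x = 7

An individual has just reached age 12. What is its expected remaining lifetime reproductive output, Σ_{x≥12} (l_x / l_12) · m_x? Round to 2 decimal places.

38.51

l_12 = 0.397. Conditional survival from age 12 to x is l_x / l_12.
  x=12: (0.397/0.397) × 6 = 6.0000
  x=13: (0.257/0.397) × 28 = 18.1259
  x=14: (0.198/0.397) × 24 = 11.9698
  x=15: (0.137/0.397) × 7 = 2.4156
Sum = 6.0000 + 18.1259 + 11.9698 + 2.4156 = 38.5113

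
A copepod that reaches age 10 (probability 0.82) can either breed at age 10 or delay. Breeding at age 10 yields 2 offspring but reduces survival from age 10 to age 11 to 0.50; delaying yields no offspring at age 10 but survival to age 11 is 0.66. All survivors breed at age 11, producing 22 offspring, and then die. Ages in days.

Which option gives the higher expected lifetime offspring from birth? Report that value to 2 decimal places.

breed at age 10: R₀ = 0.82 × (2 + 0.50 × 22) = 0.82 × 13.0000 = 10.6600
delay to age 11: R₀ = 0.82 × (0.66 × 22) = 0.82 × 14.5200 = 11.9064
Higher: delay to age 11 (11.9064).

11.91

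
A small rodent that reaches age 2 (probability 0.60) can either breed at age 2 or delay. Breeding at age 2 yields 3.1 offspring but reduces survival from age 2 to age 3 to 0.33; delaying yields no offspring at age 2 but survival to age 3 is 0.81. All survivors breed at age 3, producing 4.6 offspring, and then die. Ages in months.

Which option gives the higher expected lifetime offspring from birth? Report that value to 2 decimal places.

2.77

breed at age 2: R₀ = 0.60 × (3.1 + 0.33 × 4.6) = 0.60 × 4.6180 = 2.7708
delay to age 3: R₀ = 0.60 × (0.81 × 4.6) = 0.60 × 3.7260 = 2.2356
Higher: breed at age 2 (2.7708).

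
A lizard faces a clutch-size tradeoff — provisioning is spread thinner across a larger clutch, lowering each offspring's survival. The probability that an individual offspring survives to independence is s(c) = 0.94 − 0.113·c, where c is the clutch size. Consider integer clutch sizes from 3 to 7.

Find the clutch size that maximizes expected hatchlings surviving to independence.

4

Expected hatchlings surviving to independence = c × s(c):
  c=3: 3 × 0.601 = 1.803
  c=4: 4 × 0.488 = 1.952
  c=5: 5 × 0.375 = 1.875
  c=6: 6 × 0.262 = 1.572
  c=7: 7 × 0.149 = 1.043
Maximum at c = 4 (1.952 hatchlings surviving to independence).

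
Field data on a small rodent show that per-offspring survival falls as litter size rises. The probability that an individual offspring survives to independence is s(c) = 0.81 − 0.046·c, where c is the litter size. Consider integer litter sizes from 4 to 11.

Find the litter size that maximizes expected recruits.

9

Expected recruits = c × s(c):
  c=4: 4 × 0.626 = 2.504
  c=5: 5 × 0.580 = 2.900
  c=6: 6 × 0.534 = 3.204
  c=7: 7 × 0.488 = 3.416
  c=8: 8 × 0.442 = 3.536
  c=9: 9 × 0.396 = 3.564
  c=10: 10 × 0.350 = 3.500
  c=11: 11 × 0.304 = 3.344
Maximum at c = 9 (3.564 recruits).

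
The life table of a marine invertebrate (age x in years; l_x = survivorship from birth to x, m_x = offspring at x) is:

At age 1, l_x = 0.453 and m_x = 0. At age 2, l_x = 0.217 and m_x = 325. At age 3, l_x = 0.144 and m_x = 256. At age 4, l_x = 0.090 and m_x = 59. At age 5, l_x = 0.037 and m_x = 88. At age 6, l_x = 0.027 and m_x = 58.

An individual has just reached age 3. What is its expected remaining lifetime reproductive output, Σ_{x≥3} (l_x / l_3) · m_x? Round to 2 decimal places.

l_3 = 0.144. Conditional survival from age 3 to x is l_x / l_3.
  x=3: (0.144/0.144) × 256 = 256.0000
  x=4: (0.090/0.144) × 59 = 36.8750
  x=5: (0.037/0.144) × 88 = 22.6111
  x=6: (0.027/0.144) × 58 = 10.8750
Sum = 256.0000 + 36.8750 + 22.6111 + 10.8750 = 326.3611

326.36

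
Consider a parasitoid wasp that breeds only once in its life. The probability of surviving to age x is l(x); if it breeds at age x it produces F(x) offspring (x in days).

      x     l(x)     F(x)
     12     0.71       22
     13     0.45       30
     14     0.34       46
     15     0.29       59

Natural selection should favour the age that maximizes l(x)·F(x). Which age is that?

Expected offspring if breeding at age x = l(x) × F(x):
  age 12: 0.71 × 22 = 15.620
  age 13: 0.45 × 30 = 13.500
  age 14: 0.34 × 46 = 15.640
  age 15: 0.29 × 59 = 17.110
Maximum at age 15 (17.110).

15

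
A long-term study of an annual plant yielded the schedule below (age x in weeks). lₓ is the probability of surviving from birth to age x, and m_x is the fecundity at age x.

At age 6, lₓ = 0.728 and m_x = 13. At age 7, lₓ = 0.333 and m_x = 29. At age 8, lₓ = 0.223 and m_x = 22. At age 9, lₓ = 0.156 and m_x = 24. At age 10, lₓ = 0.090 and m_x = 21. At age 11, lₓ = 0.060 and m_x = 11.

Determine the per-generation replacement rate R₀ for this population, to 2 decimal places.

R₀ = Σ lₓ m_x:
  age 6: 0.728 × 13 = 9.4640
  age 7: 0.333 × 29 = 9.6570
  age 8: 0.223 × 22 = 4.9060
  age 9: 0.156 × 24 = 3.7440
  age 10: 0.090 × 21 = 1.8900
  age 11: 0.060 × 11 = 0.6600
R₀ = 9.4640 + 9.6570 + 4.9060 + 3.7440 + 1.8900 + 0.6600 = 30.3210

30.32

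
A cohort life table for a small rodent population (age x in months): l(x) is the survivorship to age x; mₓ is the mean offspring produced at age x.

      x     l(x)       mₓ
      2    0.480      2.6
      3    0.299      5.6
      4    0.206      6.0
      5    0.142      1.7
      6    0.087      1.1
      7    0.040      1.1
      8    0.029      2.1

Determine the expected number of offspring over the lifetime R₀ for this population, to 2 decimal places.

R₀ = Σ l(x) mₓ:
  age 2: 0.480 × 2.6 = 1.2480
  age 3: 0.299 × 5.6 = 1.6744
  age 4: 0.206 × 6.0 = 1.2360
  age 5: 0.142 × 1.7 = 0.2414
  age 6: 0.087 × 1.1 = 0.0957
  age 7: 0.040 × 1.1 = 0.0440
  age 8: 0.029 × 2.1 = 0.0609
R₀ = 1.2480 + 1.6744 + 1.2360 + 0.2414 + 0.0957 + 0.0440 + 0.0609 = 4.6004

4.60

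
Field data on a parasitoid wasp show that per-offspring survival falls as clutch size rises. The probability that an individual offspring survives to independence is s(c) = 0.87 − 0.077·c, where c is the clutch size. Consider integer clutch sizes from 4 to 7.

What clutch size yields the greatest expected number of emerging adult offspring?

Expected emerging adult offspring = c × s(c):
  c=4: 4 × 0.562 = 2.248
  c=5: 5 × 0.485 = 2.425
  c=6: 6 × 0.408 = 2.448
  c=7: 7 × 0.331 = 2.317
Maximum at c = 6 (2.448 emerging adult offspring).

6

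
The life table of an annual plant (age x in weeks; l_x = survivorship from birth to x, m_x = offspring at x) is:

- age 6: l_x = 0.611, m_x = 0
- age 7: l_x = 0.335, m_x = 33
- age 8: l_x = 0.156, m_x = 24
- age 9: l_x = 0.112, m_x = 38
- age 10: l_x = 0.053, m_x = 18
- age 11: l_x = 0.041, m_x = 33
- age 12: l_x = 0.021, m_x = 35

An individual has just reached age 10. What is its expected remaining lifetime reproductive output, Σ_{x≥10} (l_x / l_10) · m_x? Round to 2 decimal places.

l_10 = 0.053. Conditional survival from age 10 to x is l_x / l_10.
  x=10: (0.053/0.053) × 18 = 18.0000
  x=11: (0.041/0.053) × 33 = 25.5283
  x=12: (0.021/0.053) × 35 = 13.8679
Sum = 18.0000 + 25.5283 + 13.8679 = 57.3962

57.40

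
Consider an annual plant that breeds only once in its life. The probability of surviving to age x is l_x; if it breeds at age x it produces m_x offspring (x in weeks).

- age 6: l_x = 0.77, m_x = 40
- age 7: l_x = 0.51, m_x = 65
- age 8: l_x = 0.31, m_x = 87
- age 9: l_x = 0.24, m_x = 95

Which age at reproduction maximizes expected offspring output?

7

Expected offspring if breeding at age x = l_x × m_x:
  age 6: 0.77 × 40 = 30.800
  age 7: 0.51 × 65 = 33.150
  age 8: 0.31 × 87 = 26.970
  age 9: 0.24 × 95 = 22.800
Maximum at age 7 (33.150).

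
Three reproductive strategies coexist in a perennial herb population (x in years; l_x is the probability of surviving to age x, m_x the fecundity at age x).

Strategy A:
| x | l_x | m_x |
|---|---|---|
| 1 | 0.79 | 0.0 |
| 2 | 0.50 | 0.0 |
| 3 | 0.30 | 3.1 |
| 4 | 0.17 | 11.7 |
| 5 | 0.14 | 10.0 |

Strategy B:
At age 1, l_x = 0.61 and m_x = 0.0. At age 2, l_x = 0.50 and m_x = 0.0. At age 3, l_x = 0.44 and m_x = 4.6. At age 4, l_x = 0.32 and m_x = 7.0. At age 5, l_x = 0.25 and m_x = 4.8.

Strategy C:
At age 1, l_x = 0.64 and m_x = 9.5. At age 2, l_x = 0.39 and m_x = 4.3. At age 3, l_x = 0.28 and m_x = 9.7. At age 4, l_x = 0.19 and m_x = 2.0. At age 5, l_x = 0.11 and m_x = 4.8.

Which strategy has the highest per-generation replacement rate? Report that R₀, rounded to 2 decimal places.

11.38

Strategy A: R₀ = 0.79×0.0 + 0.50×0.0 + 0.30×3.1 + 0.17×11.7 + 0.14×10.0 = 4.3190
Strategy B: R₀ = 0.61×0.0 + 0.50×0.0 + 0.44×4.6 + 0.32×7.0 + 0.25×4.8 = 5.4640
Strategy C: R₀ = 0.64×9.5 + 0.39×4.3 + 0.28×9.7 + 0.19×2.0 + 0.11×4.8 = 11.3810
Highest R₀: strategy C with 11.3810.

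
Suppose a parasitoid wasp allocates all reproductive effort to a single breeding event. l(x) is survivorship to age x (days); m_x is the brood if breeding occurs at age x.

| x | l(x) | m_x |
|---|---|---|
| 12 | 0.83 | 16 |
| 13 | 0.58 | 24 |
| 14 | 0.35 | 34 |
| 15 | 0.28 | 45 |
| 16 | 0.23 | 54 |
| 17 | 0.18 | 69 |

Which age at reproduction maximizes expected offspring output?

Expected offspring if breeding at age x = l(x) × m_x:
  age 12: 0.83 × 16 = 13.280
  age 13: 0.58 × 24 = 13.920
  age 14: 0.35 × 34 = 11.900
  age 15: 0.28 × 45 = 12.600
  age 16: 0.23 × 54 = 12.420
  age 17: 0.18 × 69 = 12.420
Maximum at age 13 (13.920).

13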